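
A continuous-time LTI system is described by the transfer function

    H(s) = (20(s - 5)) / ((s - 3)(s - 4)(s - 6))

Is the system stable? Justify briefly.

The poles can be read from the denominator factors: s = 3, 4, 6.
Since the pole(s) at s = 3, 4, 6 lie in the right half-plane, the system is unstable.

unstable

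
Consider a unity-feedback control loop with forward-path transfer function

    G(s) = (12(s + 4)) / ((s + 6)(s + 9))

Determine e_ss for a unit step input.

e_ss = 0.5294

G(s) has no poles at the origin.
This is a Type 0 system. Kp = lim_{s→0} G(s) = 48/54 = 8/9.
e_ss = 1/(1 + Kp) = 1/(1 + 8/9) = 9/17 ≈ 0.5294.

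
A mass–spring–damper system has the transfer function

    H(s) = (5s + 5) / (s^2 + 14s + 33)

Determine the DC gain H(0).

H(0) = 5/33 ≈ 0.1515

Set s = 0: H(0) = (5) / (33) = 5/33.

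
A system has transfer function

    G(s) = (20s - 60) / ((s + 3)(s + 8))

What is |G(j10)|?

|G(j10)| ≈ 1.562

Substitute s = j10: numerator = -60 + j200, denominator = -76 + j110.
|G(j10)| = |-60 + j200| / |-76 + j110| = 208.81 / 133.70 ≈ 1.562.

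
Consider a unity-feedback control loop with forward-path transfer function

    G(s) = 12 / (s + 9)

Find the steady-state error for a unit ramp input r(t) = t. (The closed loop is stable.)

G(s) has no poles at the origin.
This is a Type 0 system; Kv = lim_{s→0} s·G(s) = 0, so the steady-state error for a ramp input is infinite.

e_ss = ∞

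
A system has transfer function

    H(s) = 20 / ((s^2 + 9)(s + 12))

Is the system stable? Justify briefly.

marginally stable

The poles can be read from the denominator factors: s = 3j, -3j, -12.
Since the simple pole(s) at s = 3j, -3j lie on the jω-axis with none in the right half-plane, the system is marginally stable.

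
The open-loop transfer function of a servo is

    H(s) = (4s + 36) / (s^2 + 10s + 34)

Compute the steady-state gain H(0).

Set s = 0: H(0) = (36) / (34) = 18/17.

H(0) = 18/17 ≈ 1.059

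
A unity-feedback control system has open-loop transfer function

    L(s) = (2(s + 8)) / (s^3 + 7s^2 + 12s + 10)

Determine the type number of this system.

The denominator has no factor of s at the origin — no free integrator — so this is a Type 0 system.

Type 0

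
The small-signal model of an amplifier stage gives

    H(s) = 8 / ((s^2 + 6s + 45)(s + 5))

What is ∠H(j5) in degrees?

At s = j5: numerator = 8, denominator = -50 + j250.
∠H = ∠num − ∠den = 0° − (101.31°) = -101.3°.

∠H(j5) ≈ -101.3°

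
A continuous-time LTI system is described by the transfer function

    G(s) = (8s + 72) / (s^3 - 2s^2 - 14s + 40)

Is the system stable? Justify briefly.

unstable

The denominator s^3 - 2s^2 - 14s + 40 factors as (s + 4)(s^2 - 6s + 10), giving poles at s = -4, 3 + j, 3 - j.
Since the pole(s) at s = 3 ± j lie in the right half-plane, the system is unstable.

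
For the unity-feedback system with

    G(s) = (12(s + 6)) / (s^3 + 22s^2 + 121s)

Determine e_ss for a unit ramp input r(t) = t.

G(s) has one pole at the origin.
This is a Type 1 system. Kv = lim_{s→0} s·G(s) = 72/121.
e_ss = 1/Kv = 1/(72/121) = 121/72 ≈ 1.681.

e_ss = 1.681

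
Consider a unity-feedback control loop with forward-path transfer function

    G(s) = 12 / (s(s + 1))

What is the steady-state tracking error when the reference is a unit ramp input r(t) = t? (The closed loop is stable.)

G(s) has one pole at the origin.
This is a Type 1 system. Kv = lim_{s→0} s·G(s) = 12/1.
e_ss = 1/Kv = 1/(12) = 1/12 ≈ 0.08333.

e_ss = 0.08333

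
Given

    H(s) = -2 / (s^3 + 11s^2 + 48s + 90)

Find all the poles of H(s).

s = -3 ± 3j, -5

The poles are the roots of the denominator s^3 + 11s^2 + 48s + 90 = 0.
Trying s = -5: the polynomial evaluates to 0, so (s + 5) is a factor.
Dividing out leaves s^2 + 6s + 18 = 0.
The quadratic formula then gives s = -3 ± 3j.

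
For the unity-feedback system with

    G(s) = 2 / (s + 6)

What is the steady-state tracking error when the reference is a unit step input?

e_ss = 0.7500

G(s) has no poles at the origin.
This is a Type 0 system. Kp = lim_{s→0} G(s) = 2/6 = 1/3.
e_ss = 1/(1 + Kp) = 1/(1 + 1/3) = 3/4 ≈ 0.7500.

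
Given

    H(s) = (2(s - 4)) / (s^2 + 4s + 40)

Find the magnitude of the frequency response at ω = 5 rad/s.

Substitute s = j5: numerator = -8 + j10, denominator = 15 + j20.
|H(j5)| = |-8 + j10| / |15 + j20| = 12.806 / 25 ≈ 0.5122.

|H(j5)| ≈ 0.5122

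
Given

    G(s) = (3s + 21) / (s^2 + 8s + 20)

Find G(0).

G(0) = 21/20 ≈ 1.050

Set s = 0: G(0) = (21) / (20) = 21/20.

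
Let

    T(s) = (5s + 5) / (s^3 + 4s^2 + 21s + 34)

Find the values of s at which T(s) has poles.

The poles are the roots of the denominator s^3 + 4s^2 + 21s + 34 = 0.
Trying s = -2: the polynomial evaluates to 0, so (s + 2) is a factor.
Dividing out leaves s^2 + 2s + 17 = 0.
The quadratic formula then gives s = -1 ± 4j.

s = -1 + 4j, -1 - 4j, -2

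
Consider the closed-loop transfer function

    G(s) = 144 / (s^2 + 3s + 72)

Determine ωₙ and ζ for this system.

ωₙ ≈ 8.485 rad/s, ζ ≈ 0.1768

Compare the denominator to the standard form s^2 + 2ζωₙs + ωₙ².
ωₙ² = 72, so ωₙ = √72 ≈ 8.485 rad/s.
2ζωₙ = 3, so ζ = 3/(2·√72) ≈ 0.1768.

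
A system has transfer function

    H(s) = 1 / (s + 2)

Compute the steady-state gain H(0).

At s = 0 each factor (s + a) contributes a and each (s^2 + bs + c) contributes c.
H(0) = 1·1 / ((2)) = 1/2 = 1/2.

H(0) = 1/2 ≈ 0.5000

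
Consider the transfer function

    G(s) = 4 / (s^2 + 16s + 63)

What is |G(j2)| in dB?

|G(j2)|_dB ≈ -24.5 dB

Substitute s = j2: numerator = 4, denominator = 59 + j32.
|G(j2)| = |4| / |59 + j32| = 4 / 67.119 ≈ 0.05960.
In decibels: 20·log₁₀(0.05960) ≈ -24.5 dB.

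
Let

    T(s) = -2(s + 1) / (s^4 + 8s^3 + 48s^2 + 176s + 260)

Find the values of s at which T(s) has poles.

s = -3 + j, -3 - j, -1 + 5j, -1 - 5j

The poles are the roots of the denominator s^4 + 8s^3 + 48s^2 + 176s + 260 = 0.
No real roots exist; factor into two real quadratics: (s^2 + 6s + 10)(s^2 + 2s + 26) = 0.
Each quadratic gives a conjugate pair via the quadratic formula.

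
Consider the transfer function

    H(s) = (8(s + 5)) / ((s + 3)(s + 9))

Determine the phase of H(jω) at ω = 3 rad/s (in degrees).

∠H(j3) ≈ -32.47°

At s = j3: numerator = 40 + j24, denominator = 18 + j36.
∠H = ∠num − ∠den = 30.964° − (63.435°) = -32.47°.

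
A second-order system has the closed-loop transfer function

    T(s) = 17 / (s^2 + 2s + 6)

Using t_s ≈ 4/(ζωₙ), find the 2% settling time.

Comparing s^2 + 2s + 6 to s^2 + 2ζωₙs + ωₙ²: ωₙ = √6 ≈ 2.449 rad/s and ζ = 2/(2·√6) ≈ 0.4082.
ζωₙ = 2/2 = 1, so t_s ≈ 4/(ζωₙ) = 4/1 = 4 s.

t_s ≈ 4 s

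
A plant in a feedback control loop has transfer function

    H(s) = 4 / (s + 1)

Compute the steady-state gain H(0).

Set s = 0: H(0) = (4) / (1) = 4.

H(0) = 4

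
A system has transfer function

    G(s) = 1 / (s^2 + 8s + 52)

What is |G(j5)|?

Substitute s = j5: numerator = 1, denominator = 27 + j40.
|G(j5)| = |1| / |27 + j40| = 1 / 48.260 ≈ 0.02072.

|G(j5)| ≈ 0.02072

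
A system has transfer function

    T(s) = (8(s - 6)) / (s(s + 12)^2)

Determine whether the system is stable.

The poles can be read from the denominator factors: s = 0, -12, -12.
Since the simple pole(s) at s = 0 lie on the jω-axis with none in the right half-plane, the system is marginally stable.

marginally stable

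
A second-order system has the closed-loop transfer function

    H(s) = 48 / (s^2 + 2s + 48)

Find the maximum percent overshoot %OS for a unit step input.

Comparing s^2 + 2s + 48 to s^2 + 2ζωₙs + ωₙ²: ωₙ = √48 ≈ 6.928 rad/s and ζ = 2/(2·√48) ≈ 0.1443.
%OS = 100·exp(−πζ/√(1−ζ²)) = 100·exp(−π·0.1443/√(1−0.1443²)) ≈ 63.2%.

%OS ≈ 63.2%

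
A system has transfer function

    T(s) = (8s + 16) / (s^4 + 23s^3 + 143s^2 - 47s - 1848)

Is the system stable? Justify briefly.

unstable

The denominator s^4 + 23s^3 + 143s^2 - 47s - 1848 factors as (s + 7)(s + 11)(s - 3)(s + 8), giving poles at s = -7, -11, 3, -8.
Since the pole(s) at s = 3 lie in the right half-plane, the system is unstable.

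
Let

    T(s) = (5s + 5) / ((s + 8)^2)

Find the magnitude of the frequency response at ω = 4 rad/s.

Substitute s = j4: numerator = 5 + j20, denominator = 48 + j64.
|T(j4)| = |5 + j20| / |48 + j64| = 20.616 / 80 ≈ 0.2577.

|T(j4)| ≈ 0.2577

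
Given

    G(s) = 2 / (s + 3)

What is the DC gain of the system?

Set s = 0: G(0) = (2) / (3) = 2/3.

G(0) = 2/3 ≈ 0.6667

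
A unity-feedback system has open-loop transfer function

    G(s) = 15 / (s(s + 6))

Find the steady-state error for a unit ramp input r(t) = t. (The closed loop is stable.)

G(s) has one pole at the origin.
This is a Type 1 system. Kv = lim_{s→0} s·G(s) = 15/6 = 5/2.
e_ss = 1/Kv = 1/(5/2) = 2/5 ≈ 0.4000.

e_ss = 0.4000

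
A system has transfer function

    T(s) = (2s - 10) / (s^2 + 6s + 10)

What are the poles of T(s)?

s = -3 + j, -3 - j

The poles are the roots of the denominator s^2 + 6s + 10 = 0.
Using the quadratic formula: s = (-6 ± √(-4))/2 = -3 ± 1j.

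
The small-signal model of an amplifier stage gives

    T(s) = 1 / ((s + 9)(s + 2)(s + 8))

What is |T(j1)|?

|T(j1)| ≈ 0.006126

Substitute s = j1: numerator = 1, denominator = 125 + j105.
|T(j1)| = |1| / |125 + j105| = 1 / 163.25 ≈ 0.006126.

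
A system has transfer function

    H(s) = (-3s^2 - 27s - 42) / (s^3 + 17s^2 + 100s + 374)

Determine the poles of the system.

The poles are the roots of the denominator s^3 + 17s^2 + 100s + 374 = 0.
Trying s = -11: the polynomial evaluates to 0, so (s + 11) is a factor.
Dividing out leaves s^2 + 6s + 34 = 0.
The quadratic formula then gives s = -3 ± 5j.

s = -3 ± 5j, -11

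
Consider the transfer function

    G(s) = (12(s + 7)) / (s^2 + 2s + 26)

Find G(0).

At s = 0 each factor (s + a) contributes a and each (s^2 + bs + c) contributes c.
G(0) = 12·(7) / ((26)) = 84/26 = 42/13.

G(0) = 42/13 ≈ 3.231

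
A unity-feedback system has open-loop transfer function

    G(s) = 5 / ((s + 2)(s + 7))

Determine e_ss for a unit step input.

e_ss = 0.7368

G(s) has no poles at the origin.
This is a Type 0 system. Kp = lim_{s→0} G(s) = 5/14.
e_ss = 1/(1 + Kp) = 1/(1 + 5/14) = 14/19 ≈ 0.7368.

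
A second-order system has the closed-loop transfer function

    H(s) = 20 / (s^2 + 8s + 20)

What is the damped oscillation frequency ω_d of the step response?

Comparing s^2 + 8s + 20 to s^2 + 2ζωₙs + ωₙ²: ωₙ = √20 ≈ 4.472 rad/s and ζ = 8/(2·√20) ≈ 0.8944.
ζωₙ = 8/2 = 4, so ω_d = ωₙ√(1−ζ²) = √(ωₙ² − (ζωₙ)²) = √(20 − 4²) = √4 = 2 rad/s.

ω_d = 2 rad/s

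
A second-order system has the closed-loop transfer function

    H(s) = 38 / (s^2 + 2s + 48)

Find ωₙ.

Compare the denominator to the standard form s^2 + 2ζωₙs + ωₙ².
ωₙ² = 48, so ωₙ = √48 ≈ 6.928 rad/s.

ωₙ ≈ 6.928 rad/s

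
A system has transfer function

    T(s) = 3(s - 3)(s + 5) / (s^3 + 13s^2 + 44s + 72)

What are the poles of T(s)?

s = -2 ± 2j, -9

The poles are the roots of the denominator s^3 + 13s^2 + 44s + 72 = 0.
Trying s = -9: the polynomial evaluates to 0, so (s + 9) is a factor.
Dividing out leaves s^2 + 4s + 8 = 0.
The quadratic formula then gives s = -2 ± 2j.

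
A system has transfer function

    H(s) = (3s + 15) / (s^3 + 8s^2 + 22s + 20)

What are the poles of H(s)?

s = -3 + j, -3 - j, -2

The poles are the roots of the denominator s^3 + 8s^2 + 22s + 20 = 0.
Trying s = -2: the polynomial evaluates to 0, so (s + 2) is a factor.
Dividing out leaves s^2 + 6s + 10 = 0.
The quadratic formula then gives s = -3 ± 1j.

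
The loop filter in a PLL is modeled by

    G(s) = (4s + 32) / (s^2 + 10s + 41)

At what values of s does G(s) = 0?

Set the numerator to zero: 4s + 32 = 0, i.e. 4·(s + 8) = 0.
So s = -8.

s = -8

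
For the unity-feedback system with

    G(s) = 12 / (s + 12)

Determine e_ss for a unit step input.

G(s) has no poles at the origin.
This is a Type 0 system. Kp = lim_{s→0} G(s) = 12/12 = 1.
e_ss = 1/(1 + Kp) = 1/(1 + 1) = 1/2 ≈ 0.5000.

e_ss = 0.5000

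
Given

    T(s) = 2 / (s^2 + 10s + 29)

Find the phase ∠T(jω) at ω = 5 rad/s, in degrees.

At s = j5: numerator = 2, denominator = 4 + j50.
∠T = ∠num − ∠den = 0° − (85.426°) = -85.43°.

∠T(j5) ≈ -85.43°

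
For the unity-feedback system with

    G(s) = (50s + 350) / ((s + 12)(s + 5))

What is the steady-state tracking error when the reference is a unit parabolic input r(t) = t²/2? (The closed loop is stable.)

G(s) has no poles at the origin.
This is a Type 0 system; Ka = lim_{s→0} s^2·G(s) = 0, so the steady-state error for a parabola input is infinite.

e_ss = ∞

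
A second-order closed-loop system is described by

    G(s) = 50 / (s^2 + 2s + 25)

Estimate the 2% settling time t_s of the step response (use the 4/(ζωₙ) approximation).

Comparing s^2 + 2s + 25 to s^2 + 2ζωₙs + ωₙ²: ωₙ = 5 rad/s and ζ = 2/(2·5) = 0.2.
ζωₙ = 2/2 = 1, so t_s ≈ 4/(ζωₙ) = 4/1 = 4 s.

t_s ≈ 4 s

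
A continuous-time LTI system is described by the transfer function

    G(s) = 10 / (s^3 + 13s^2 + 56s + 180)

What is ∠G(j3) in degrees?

At s = j3: numerator = 10, denominator = 63 + j141.
∠G = ∠num − ∠den = 0° − (65.925°) = -65.92°.

∠G(j3) ≈ -65.92°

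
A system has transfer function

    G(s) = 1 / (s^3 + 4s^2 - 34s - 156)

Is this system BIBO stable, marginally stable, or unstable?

The denominator s^3 + 4s^2 - 34s - 156 factors as (s^2 + 10s + 26)(s - 6), giving poles at s = -5 ± j, 6.
Since the pole(s) at s = 6 lie in the right half-plane, the system is unstable.

unstable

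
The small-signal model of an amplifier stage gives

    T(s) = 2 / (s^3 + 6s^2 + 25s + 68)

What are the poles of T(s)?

The poles are the roots of the denominator s^3 + 6s^2 + 25s + 68 = 0.
Trying s = -4: the polynomial evaluates to 0, so (s + 4) is a factor.
Dividing out leaves s^2 + 2s + 17 = 0.
The quadratic formula then gives s = -1 ± 4j.

s = -1 ± 4j, -4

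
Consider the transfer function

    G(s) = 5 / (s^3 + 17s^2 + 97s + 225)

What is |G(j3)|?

|G(j3)| ≈ 0.01827

Substitute s = j3: numerator = 5, denominator = 72 + j264.
|G(j3)| = |5| / |72 + j264| = 5 / 273.64 ≈ 0.01827.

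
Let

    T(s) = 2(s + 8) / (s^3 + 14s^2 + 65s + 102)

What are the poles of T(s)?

The poles are the roots of the denominator s^3 + 14s^2 + 65s + 102 = 0.
Trying s = -6: the polynomial evaluates to 0, so (s + 6) is a factor.
Dividing out leaves s^2 + 8s + 17 = 0.
The quadratic formula then gives s = -4 ± 1j.

s = -4 + j, -4 - j, -6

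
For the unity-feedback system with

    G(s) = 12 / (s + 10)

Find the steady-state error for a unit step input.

G(s) has no poles at the origin.
This is a Type 0 system. Kp = lim_{s→0} G(s) = 12/10 = 6/5.
e_ss = 1/(1 + Kp) = 1/(1 + 6/5) = 5/11 ≈ 0.4545.

e_ss = 0.4545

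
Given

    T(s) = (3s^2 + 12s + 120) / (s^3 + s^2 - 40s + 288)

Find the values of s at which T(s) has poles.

The poles are the roots of the denominator s^3 + s^2 - 40s + 288 = 0.
Trying s = -9: the polynomial evaluates to 0, so (s + 9) is a factor.
Dividing out leaves s^2 - 8s + 32 = 0.
The quadratic formula then gives s = 4 ± 4j.

s = -9, 4 + 4j, 4 - 4j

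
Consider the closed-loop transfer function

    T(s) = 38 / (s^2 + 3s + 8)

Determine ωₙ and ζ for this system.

ωₙ ≈ 2.828 rad/s, ζ ≈ 0.5303

Compare the denominator to the standard form s^2 + 2ζωₙs + ωₙ².
ωₙ² = 8, so ωₙ = √8 ≈ 2.828 rad/s.
2ζωₙ = 3, so ζ = 3/(2·√8) ≈ 0.5303.
With ζ = 0.5303 the response is underdamped.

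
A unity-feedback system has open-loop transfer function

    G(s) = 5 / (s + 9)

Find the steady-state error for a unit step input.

G(s) has no poles at the origin.
This is a Type 0 system. Kp = lim_{s→0} G(s) = 5/9.
e_ss = 1/(1 + Kp) = 1/(1 + 5/9) = 9/14 ≈ 0.6429.

e_ss = 0.6429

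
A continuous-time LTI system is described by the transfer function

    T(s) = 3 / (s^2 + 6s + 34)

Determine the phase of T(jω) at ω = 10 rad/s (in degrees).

∠T(j10) ≈ -137.7°

At s = j10: numerator = 3, denominator = -66 + j60.
∠T = ∠num − ∠den = 0° − (137.73°) = -137.7°.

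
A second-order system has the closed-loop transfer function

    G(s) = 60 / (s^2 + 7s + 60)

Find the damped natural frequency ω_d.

Comparing s^2 + 7s + 60 to s^2 + 2ζωₙs + ωₙ²: ωₙ = √60 ≈ 7.746 rad/s and ζ = 7/(2·√60) ≈ 0.4518.
ζωₙ = 7/2 = 3.5, so ω_d = ωₙ√(1−ζ²) = √(ωₙ² − (ζωₙ)²) = √(60 − 3.5²) = √47.75 ≈ 6.910 rad/s.

ω_d ≈ 6.910 rad/s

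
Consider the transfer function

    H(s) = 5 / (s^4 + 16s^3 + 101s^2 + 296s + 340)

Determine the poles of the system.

The poles are the roots of the denominator s^4 + 16s^3 + 101s^2 + 296s + 340 = 0.
No real roots exist; factor into two real quadratics: (s^2 + 8s + 20)(s^2 + 8s + 17) = 0.
Each quadratic gives a conjugate pair via the quadratic formula.

s = -4 ± 2j, -4 ± j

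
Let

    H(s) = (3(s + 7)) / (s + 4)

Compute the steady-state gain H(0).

At s = 0 each factor (s + a) contributes a and each (s^2 + bs + c) contributes c.
H(0) = 3·(7) / ((4)) = 21/4 = 21/4.

H(0) = 21/4 ≈ 5.250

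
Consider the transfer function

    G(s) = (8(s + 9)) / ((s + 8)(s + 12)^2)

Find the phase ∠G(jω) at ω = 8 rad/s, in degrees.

∠G(j8) ≈ -70.75°

At s = j8: numerator = 72 + j64, denominator = -896 + j2176.
∠G = ∠num − ∠den = 41.634° − (112.38°) = -70.75°.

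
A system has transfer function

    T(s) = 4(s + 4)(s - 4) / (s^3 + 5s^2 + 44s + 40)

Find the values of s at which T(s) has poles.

The poles are the roots of the denominator s^3 + 5s^2 + 44s + 40 = 0.
Trying s = -1: the polynomial evaluates to 0, so (s + 1) is a factor.
Dividing out leaves s^2 + 4s + 40 = 0.
The quadratic formula then gives s = -2 ± 6j.

s = -2 + 6j, -2 - 6j, -1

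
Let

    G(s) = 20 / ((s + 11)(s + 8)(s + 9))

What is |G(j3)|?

Substitute s = j3: numerator = 20, denominator = 540 + j750.
|G(j3)| = |20| / |540 + j750| = 20 / 924.18 ≈ 0.02164.

|G(j3)| ≈ 0.02164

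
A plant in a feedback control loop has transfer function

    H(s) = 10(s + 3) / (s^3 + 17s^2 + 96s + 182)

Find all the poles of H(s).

The poles are the roots of the denominator s^3 + 17s^2 + 96s + 182 = 0.
Trying s = -7: the polynomial evaluates to 0, so (s + 7) is a factor.
Dividing out leaves s^2 + 10s + 26 = 0.
The quadratic formula then gives s = -5 ± 1j.

s = -5 ± j, -7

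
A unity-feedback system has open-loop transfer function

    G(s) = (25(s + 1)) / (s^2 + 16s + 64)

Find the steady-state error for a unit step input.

G(s) has no poles at the origin.
This is a Type 0 system. Kp = lim_{s→0} G(s) = 25/64.
e_ss = 1/(1 + Kp) = 1/(1 + 25/64) = 64/89 ≈ 0.7191.

e_ss = 0.7191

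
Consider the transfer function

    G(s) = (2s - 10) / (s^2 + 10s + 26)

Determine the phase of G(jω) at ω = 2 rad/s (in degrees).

At s = j2: numerator = -10 + j4, denominator = 22 + j20.
∠G = ∠num − ∠den = 158.20° − (42.274°) = 115.9°.

∠G(j2) ≈ 115.9°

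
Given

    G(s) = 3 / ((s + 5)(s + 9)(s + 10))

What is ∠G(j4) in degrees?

At s = j4: numerator = 3, denominator = 66 + j676.
∠G = ∠num − ∠den = 0° − (84.424°) = -84.42°.

∠G(j4) ≈ -84.42°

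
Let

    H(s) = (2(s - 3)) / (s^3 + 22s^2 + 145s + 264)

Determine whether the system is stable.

stable

The denominator s^3 + 22s^2 + 145s + 264 factors as (s + 11)(s + 3)(s + 8), giving poles at s = -11, -3, -8.
Since all poles lie strictly in the left half-plane, the system is stable.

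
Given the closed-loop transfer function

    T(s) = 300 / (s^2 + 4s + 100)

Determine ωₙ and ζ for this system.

Compare the denominator to the standard form s^2 + 2ζωₙs + ωₙ².
ωₙ² = 100, so ωₙ = 10 rad/s.
2ζωₙ = 4, so ζ = 4/(2·10) = 0.2.
With ζ = 0.2 the response is underdamped.

ωₙ = 10 rad/s, ζ = 0.2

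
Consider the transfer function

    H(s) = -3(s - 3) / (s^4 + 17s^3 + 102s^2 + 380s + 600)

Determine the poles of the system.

s = -2 ± 4j, -3, -10

The poles are the roots of the denominator s^4 + 17s^3 + 102s^2 + 380s + 600 = 0.
Trying s = -3: the polynomial evaluates to 0, so (s + 3) is a factor.
Dividing out leaves s^3 + 14s^2 + 60s + 200 = 0.
This factors further as (s^2 + 4s + 20)(s + 10) = 0.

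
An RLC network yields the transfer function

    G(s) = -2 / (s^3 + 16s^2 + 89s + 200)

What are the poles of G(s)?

s = -4 ± 3j, -8

The poles are the roots of the denominator s^3 + 16s^2 + 89s + 200 = 0.
Trying s = -8: the polynomial evaluates to 0, so (s + 8) is a factor.
Dividing out leaves s^2 + 8s + 25 = 0.
The quadratic formula then gives s = -4 ± 3j.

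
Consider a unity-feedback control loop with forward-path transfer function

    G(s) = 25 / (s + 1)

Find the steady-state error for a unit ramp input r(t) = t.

e_ss = ∞

G(s) has no poles at the origin.
This is a Type 0 system; Kv = lim_{s→0} s·G(s) = 0, so the steady-state error for a ramp input is infinite.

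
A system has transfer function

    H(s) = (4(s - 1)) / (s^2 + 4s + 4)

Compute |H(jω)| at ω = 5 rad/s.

Substitute s = j5: numerator = -4 + j20, denominator = -21 + j20.
|H(j5)| = |-4 + j20| / |-21 + j20| = 20.396 / 29 ≈ 0.7033.

|H(j5)| ≈ 0.7033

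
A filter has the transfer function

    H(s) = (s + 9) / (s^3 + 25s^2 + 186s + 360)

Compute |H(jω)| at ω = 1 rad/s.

Substitute s = j1: numerator = 9 + j1, denominator = 335 + j185.
|H(j1)| = |9 + j1| / |335 + j185| = 9.0554 / 382.69 ≈ 0.02366.

|H(j1)| ≈ 0.02366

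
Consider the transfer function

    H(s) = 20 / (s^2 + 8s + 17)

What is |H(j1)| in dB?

|H(j1)|_dB ≈ 0.969 dB

Substitute s = j1: numerator = 20, denominator = 16 + j8.
|H(j1)| = |20| / |16 + j8| = 20 / 17.889 ≈ 1.118.
In decibels: 20·log₁₀(1.118) ≈ 0.969 dB.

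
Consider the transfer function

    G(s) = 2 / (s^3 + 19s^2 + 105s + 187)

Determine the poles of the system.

The poles are the roots of the denominator s^3 + 19s^2 + 105s + 187 = 0.
Trying s = -11: the polynomial evaluates to 0, so (s + 11) is a factor.
Dividing out leaves s^2 + 8s + 17 = 0.
The quadratic formula then gives s = -4 ± 1j.

s = -11, -4 + j, -4 - j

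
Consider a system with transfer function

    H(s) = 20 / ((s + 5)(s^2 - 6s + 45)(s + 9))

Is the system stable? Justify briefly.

unstable

The poles can be read from the denominator factors: s = -5, 3 ± 6j, -9.
Since the pole(s) at s = 3 + 6j, 3 - 6j lie in the right half-plane, the system is unstable.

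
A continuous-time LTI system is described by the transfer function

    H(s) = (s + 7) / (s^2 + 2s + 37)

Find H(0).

H(0) = 7/37 ≈ 0.1892

Set s = 0: H(0) = (7) / (37) = 7/37.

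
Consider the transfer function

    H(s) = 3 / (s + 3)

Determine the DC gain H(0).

H(0) = 1

Set s = 0: H(0) = (3) / (3) = 1.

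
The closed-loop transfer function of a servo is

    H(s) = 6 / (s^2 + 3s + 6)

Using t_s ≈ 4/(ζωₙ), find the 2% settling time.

t_s ≈ 2.667 s

Comparing s^2 + 3s + 6 to s^2 + 2ζωₙs + ωₙ²: ωₙ = √6 ≈ 2.449 rad/s and ζ = 3/(2·√6) ≈ 0.6124.
ζωₙ = 3/2 = 1.5, so t_s ≈ 4/(ζωₙ) = 4/1.5 ≈ 2.667 s.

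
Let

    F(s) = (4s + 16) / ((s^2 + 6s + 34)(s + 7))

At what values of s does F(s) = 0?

Set the numerator to zero: 4s + 16 = 0, i.e. 4·(s + 4) = 0.
So s = -4.

s = -4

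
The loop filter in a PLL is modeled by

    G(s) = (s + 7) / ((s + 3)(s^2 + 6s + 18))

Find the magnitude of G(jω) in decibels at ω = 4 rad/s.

|G(j4)|_dB ≈ -23.5 dB

Substitute s = j4: numerator = 7 + j4, denominator = -90 + j80.
|G(j4)| = |7 + j4| / |-90 + j80| = 8.0623 / 120.42 ≈ 0.06695.
In decibels: 20·log₁₀(0.06695) ≈ -23.5 dB.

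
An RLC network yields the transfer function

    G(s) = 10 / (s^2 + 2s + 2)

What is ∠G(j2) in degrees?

At s = j2: numerator = 10, denominator = -2 + j4.
∠G = ∠num − ∠den = 0° − (116.57°) = -116.6°.

∠G(j2) ≈ -116.6°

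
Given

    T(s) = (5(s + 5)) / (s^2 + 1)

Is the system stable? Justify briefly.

The poles can be read from the denominator factors: s = ±j.
Since the simple pole(s) at s = j, -j lie on the jω-axis with none in the right half-plane, the system is marginally stable.

marginally stable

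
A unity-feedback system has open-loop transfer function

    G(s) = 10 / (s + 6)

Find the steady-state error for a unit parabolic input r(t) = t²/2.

e_ss = ∞

G(s) has no poles at the origin.
This is a Type 0 system; Ka = lim_{s→0} s^2·G(s) = 0, so the steady-state error for a parabola input is infinite.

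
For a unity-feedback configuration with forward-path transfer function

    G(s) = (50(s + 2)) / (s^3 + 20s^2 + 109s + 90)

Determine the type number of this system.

Type 0

The denominator has no factor of s at the origin — no free integrator — so this is a Type 0 system.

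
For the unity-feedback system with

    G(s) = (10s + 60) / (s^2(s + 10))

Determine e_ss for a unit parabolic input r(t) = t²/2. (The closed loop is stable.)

G(s) has 2 poles at the origin.
This is a Type 2 system. Ka = lim_{s→0} s^2·G(s) = 60/10 = 6.
e_ss = 1/Ka = 1/(6) = 1/6 ≈ 0.1667.

e_ss = 0.1667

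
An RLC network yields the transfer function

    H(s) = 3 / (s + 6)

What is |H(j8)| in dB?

Substitute s = j8: numerator = 3, denominator = 6 + j8.
|H(j8)| = |3| / |6 + j8| = 3 / 10 = 0.3000.
In decibels: 20·log₁₀(0.3000) ≈ -10.5 dB.

|H(j8)|_dB ≈ -10.5 dB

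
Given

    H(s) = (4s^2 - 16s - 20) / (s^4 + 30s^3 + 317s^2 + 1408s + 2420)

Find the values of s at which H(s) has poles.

s = -4 ± 2j, -11, -11

The poles are the roots of the denominator s^4 + 30s^3 + 317s^2 + 1408s + 2420 = 0.
Trying s = -11: the polynomial evaluates to 0, so (s + 11) is a factor.
Dividing out leaves s^3 + 19s^2 + 108s + 220 = 0.
This factors further as (s^2 + 8s + 20)(s + 11) = 0.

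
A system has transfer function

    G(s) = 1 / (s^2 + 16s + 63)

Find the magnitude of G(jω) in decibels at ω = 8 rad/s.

Substitute s = j8: numerator = 1, denominator = -1 + j128.
|G(j8)| = |1| / |-1 + j128| = 1 / 128.00 ≈ 0.007812.
In decibels: 20·log₁₀(0.007812) ≈ -42.1 dB.

|G(j8)|_dB ≈ -42.1 dB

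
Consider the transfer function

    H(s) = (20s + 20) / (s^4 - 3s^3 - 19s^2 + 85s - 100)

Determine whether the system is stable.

The denominator s^4 - 3s^3 - 19s^2 + 85s - 100 factors as (s - 4)(s^2 - 4s + 5)(s + 5), giving poles at s = 4, 2 ± j, -5.
Since the pole(s) at s = 4, 2 + j, 2 - j lie in the right half-plane, the system is unstable.

unstable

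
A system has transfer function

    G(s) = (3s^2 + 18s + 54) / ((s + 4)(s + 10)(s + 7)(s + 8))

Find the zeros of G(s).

Set the numerator to zero: 3s^2 + 18s + 54 = 0, i.e. 3·(s^2 + 6s + 18) = 0.
Factoring: (s^2 + 6s + 18) = 0.

s = -3 ± 3j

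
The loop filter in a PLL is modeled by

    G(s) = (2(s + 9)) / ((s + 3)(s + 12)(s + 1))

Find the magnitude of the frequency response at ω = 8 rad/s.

|G(j8)| ≈ 0.02424

Substitute s = j8: numerator = 18 + j16, denominator = -988 - j104.
|G(j8)| = |18 + j16| / |-988 - j104| = 24.083 / 993.46 ≈ 0.02424.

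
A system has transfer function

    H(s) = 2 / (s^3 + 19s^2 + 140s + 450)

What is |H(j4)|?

Substitute s = j4: numerator = 2, denominator = 146 + j496.
|H(j4)| = |2| / |146 + j496| = 2 / 517.04 ≈ 0.003868.

|H(j4)| ≈ 0.003868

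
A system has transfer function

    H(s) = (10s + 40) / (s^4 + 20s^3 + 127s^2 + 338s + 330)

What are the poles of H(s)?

s = -3 + j, -3 - j, -11, -3

The poles are the roots of the denominator s^4 + 20s^3 + 127s^2 + 338s + 330 = 0.
Trying s = -11: the polynomial evaluates to 0, so (s + 11) is a factor.
Dividing out leaves s^3 + 9s^2 + 28s + 30 = 0.
This factors further as (s^2 + 6s + 10)(s + 3) = 0.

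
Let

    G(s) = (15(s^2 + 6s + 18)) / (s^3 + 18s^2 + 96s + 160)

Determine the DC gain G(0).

Set s = 0: G(0) = (270) / (160) = 27/16.

G(0) = 27/16 ≈ 1.688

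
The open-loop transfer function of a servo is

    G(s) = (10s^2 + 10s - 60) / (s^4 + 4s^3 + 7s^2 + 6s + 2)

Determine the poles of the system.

The poles are the roots of the denominator s^4 + 4s^3 + 7s^2 + 6s + 2 = 0.
Trying s = -1: the polynomial evaluates to 0, so (s + 1) is a factor.
Dividing out leaves s^3 + 3s^2 + 4s + 2 = 0.
This factors further as (s^2 + 2s + 2)(s + 1) = 0.

s = -1 ± j, -1, -1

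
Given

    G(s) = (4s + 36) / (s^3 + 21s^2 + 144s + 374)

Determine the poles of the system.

s = -11, -5 + 3j, -5 - 3j

The poles are the roots of the denominator s^3 + 21s^2 + 144s + 374 = 0.
Trying s = -11: the polynomial evaluates to 0, so (s + 11) is a factor.
Dividing out leaves s^2 + 10s + 34 = 0.
The quadratic formula then gives s = -5 ± 3j.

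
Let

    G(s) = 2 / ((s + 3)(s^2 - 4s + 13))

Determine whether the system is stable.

The poles can be read from the denominator factors: s = -3, 2 + 3j, 2 - 3j.
Since the pole(s) at s = 2 + 3j, 2 - 3j lie in the right half-plane, the system is unstable.

unstable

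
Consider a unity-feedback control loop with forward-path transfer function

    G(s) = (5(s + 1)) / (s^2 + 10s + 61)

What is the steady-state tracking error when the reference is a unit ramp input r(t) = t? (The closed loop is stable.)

G(s) has no poles at the origin.
This is a Type 0 system; Kv = lim_{s→0} s·G(s) = 0, so the steady-state error for a ramp input is infinite.

e_ss = ∞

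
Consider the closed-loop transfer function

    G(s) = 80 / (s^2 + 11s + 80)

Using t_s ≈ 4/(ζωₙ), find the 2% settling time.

t_s ≈ 0.7273 s

Comparing s^2 + 11s + 80 to s^2 + 2ζωₙs + ωₙ²: ωₙ = √80 ≈ 8.944 rad/s and ζ = 11/(2·√80) ≈ 0.6149.
ζωₙ = 11/2 = 5.5, so t_s ≈ 4/(ζωₙ) = 4/5.5 ≈ 0.7273 s.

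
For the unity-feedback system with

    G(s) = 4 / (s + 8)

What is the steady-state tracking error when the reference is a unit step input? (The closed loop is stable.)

e_ss = 0.6667

G(s) has no poles at the origin.
This is a Type 0 system. Kp = lim_{s→0} G(s) = 4/8 = 1/2.
e_ss = 1/(1 + Kp) = 1/(1 + 1/2) = 2/3 ≈ 0.6667.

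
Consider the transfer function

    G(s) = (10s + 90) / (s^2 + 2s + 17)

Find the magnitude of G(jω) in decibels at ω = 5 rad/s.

|G(j5)|_dB ≈ 18.1 dB

Substitute s = j5: numerator = 90 + j50, denominator = -8 + j10.
|G(j5)| = |90 + j50| / |-8 + j10| = 102.96 / 12.806 ≈ 8.040.
In decibels: 20·log₁₀(8.040) ≈ 18.1 dB.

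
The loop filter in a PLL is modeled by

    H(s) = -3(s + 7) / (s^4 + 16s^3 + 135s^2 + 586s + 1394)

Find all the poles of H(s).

The poles are the roots of the denominator s^4 + 16s^3 + 135s^2 + 586s + 1394 = 0.
No real roots exist; factor into two real quadratics: (s^2 + 10s + 41)(s^2 + 6s + 34) = 0.
Each quadratic gives a conjugate pair via the quadratic formula.

s = -5 ± 4j, -3 ± 5j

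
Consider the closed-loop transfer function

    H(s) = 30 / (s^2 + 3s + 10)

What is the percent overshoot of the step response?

%OS ≈ 18.4%

Comparing s^2 + 3s + 10 to s^2 + 2ζωₙs + ωₙ²: ωₙ = √10 ≈ 3.162 rad/s and ζ = 3/(2·√10) ≈ 0.4743.
%OS = 100·exp(−πζ/√(1−ζ²)) = 100·exp(−π·0.4743/√(1−0.4743²)) ≈ 18.4%.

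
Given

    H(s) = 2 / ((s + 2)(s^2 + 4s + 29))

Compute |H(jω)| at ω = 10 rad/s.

|H(j10)| ≈ 0.002407

Substitute s = j10: numerator = 2, denominator = -542 - j630.
|H(j10)| = |2| / |-542 - j630| = 2 / 831.06 ≈ 0.002407.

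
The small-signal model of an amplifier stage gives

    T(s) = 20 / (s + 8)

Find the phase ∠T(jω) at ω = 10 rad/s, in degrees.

∠T(j10) ≈ -51.34°

At s = j10: numerator = 20, denominator = 8 + j10.
∠T = ∠num − ∠den = 0° − (51.340°) = -51.34°.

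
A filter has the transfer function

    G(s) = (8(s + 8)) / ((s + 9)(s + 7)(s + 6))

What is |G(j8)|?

Substitute s = j8: numerator = 64 + j64, denominator = -1030 + j760.
|G(j8)| = |64 + j64| / |-1030 + j760| = 90.510 / 1280.0 ≈ 0.07071.

|G(j8)| ≈ 0.07071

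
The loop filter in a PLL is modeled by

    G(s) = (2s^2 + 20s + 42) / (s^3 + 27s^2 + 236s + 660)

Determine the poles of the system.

The poles are the roots of the denominator s^3 + 27s^2 + 236s + 660 = 0.
Trying s = -10: the polynomial evaluates to 0, so (s + 10) is a factor.
Dividing out leaves s^2 + 17s + 66 = 0.
Factoring the quadratic: (s + 6)(s + 11) = 0.

s = -10, -6, -11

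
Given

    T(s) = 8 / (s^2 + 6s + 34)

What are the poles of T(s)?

s = -3 + 5j, -3 - 5j

The poles are the roots of the denominator s^2 + 6s + 34 = 0.
Using the quadratic formula: s = (-6 ± √(-100))/2 = -3 ± 5j.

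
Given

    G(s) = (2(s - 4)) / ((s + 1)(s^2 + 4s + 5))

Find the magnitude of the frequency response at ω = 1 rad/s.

Substitute s = j1: numerator = -8 + j2, denominator = j8.
|G(j1)| = |-8 + j2| / |j8| = 8.2462 / 8 ≈ 1.031.

|G(j1)| ≈ 1.031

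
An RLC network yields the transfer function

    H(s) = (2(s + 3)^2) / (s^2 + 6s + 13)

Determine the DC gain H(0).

Set s = 0: H(0) = (18) / (13) = 18/13.

H(0) = 18/13 ≈ 1.385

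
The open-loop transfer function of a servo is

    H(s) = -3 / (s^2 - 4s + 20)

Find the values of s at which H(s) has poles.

s = 2 ± 4j

The poles are the roots of the denominator s^2 - 4s + 20 = 0.
Using the quadratic formula: s = (4 ± √(-64))/2 = 2 ± 4j.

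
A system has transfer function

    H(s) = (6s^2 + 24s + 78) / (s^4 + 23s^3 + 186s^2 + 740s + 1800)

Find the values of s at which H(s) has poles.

s = -2 + 4j, -2 - 4j, -9, -10

The poles are the roots of the denominator s^4 + 23s^3 + 186s^2 + 740s + 1800 = 0.
Trying s = -9: the polynomial evaluates to 0, so (s + 9) is a factor.
Dividing out leaves s^3 + 14s^2 + 60s + 200 = 0.
This factors further as (s^2 + 4s + 20)(s + 10) = 0.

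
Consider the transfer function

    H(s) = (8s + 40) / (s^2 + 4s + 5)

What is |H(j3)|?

|H(j3)| ≈ 3.688

Substitute s = j3: numerator = 40 + j24, denominator = -4 + j12.
|H(j3)| = |40 + j24| / |-4 + j12| = 46.648 / 12.649 ≈ 3.688.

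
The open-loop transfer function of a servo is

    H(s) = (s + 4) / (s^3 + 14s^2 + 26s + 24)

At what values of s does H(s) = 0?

Set the numerator to zero: s + 4 = 0.
So s = -4.

s = -4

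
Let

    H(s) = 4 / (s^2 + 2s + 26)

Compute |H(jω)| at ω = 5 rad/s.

|H(j5)| ≈ 0.3980

Substitute s = j5: numerator = 4, denominator = 1 + j10.
|H(j5)| = |4| / |1 + j10| = 4 / 10.050 ≈ 0.3980.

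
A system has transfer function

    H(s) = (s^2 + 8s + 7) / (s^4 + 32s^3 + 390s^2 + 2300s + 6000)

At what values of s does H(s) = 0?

Set the numerator to zero: s^2 + 8s + 7 = 0.
Factoring: (s + 1)(s + 7) = 0.

s = -1, -7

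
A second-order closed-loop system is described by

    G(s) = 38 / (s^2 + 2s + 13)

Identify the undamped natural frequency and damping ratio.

ωₙ ≈ 3.606 rad/s, ζ ≈ 0.2774

Compare the denominator to the standard form s^2 + 2ζωₙs + ωₙ².
ωₙ² = 13, so ωₙ = √13 ≈ 3.606 rad/s.
2ζωₙ = 2, so ζ = 2/(2·√13) ≈ 0.2774.
With ζ = 0.2774 the response is underdamped.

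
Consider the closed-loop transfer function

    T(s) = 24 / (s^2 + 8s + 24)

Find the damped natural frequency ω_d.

Comparing s^2 + 8s + 24 to s^2 + 2ζωₙs + ωₙ²: ωₙ = √24 ≈ 4.899 rad/s and ζ = 8/(2·√24) ≈ 0.8165.
ζωₙ = 8/2 = 4, so ω_d = ωₙ√(1−ζ²) = √(ωₙ² − (ζωₙ)²) = √(24 − 4²) = √8 ≈ 2.828 rad/s.

ω_d ≈ 2.828 rad/s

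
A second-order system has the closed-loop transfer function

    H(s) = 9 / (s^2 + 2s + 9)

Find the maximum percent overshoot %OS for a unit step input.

%OS ≈ 32.9%

Comparing s^2 + 2s + 9 to s^2 + 2ζωₙs + ωₙ²: ωₙ = 3 rad/s and ζ = 2/(2·3) ≈ 0.3333.
%OS = 100·exp(−πζ/√(1−ζ²)) = 100·exp(−π·0.3333/√(1−0.3333²)) ≈ 32.9%.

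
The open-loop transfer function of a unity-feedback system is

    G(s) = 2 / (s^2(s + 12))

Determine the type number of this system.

The denominator has 2 factors of s at the origin (free integrators), so this is a Type 2 system.

Type 2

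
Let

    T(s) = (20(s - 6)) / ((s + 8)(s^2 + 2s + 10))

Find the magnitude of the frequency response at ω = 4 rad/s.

|T(j4)| ≈ 1.612

Substitute s = j4: numerator = -120 + j80, denominator = -80 + j40.
|T(j4)| = |-120 + j80| / |-80 + j40| = 144.22 / 89.443 ≈ 1.612.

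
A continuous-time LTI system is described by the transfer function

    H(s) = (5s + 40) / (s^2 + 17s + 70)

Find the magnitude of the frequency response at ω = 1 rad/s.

Substitute s = j1: numerator = 40 + j5, denominator = 69 + j17.
|H(j1)| = |40 + j5| / |69 + j17| = 40.311 / 71.063 ≈ 0.5673.

|H(j1)| ≈ 0.5673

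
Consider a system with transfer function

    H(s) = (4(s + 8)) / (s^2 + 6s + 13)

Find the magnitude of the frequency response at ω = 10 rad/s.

Substitute s = j10: numerator = 32 + j40, denominator = -87 + j60.
|H(j10)| = |32 + j40| / |-87 + j60| = 51.225 / 105.68 ≈ 0.4847.

|H(j10)| ≈ 0.4847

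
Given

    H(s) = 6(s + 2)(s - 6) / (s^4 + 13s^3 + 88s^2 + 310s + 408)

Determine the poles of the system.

The poles are the roots of the denominator s^4 + 13s^3 + 88s^2 + 310s + 408 = 0.
Trying s = -3: the polynomial evaluates to 0, so (s + 3) is a factor.
Dividing out leaves s^3 + 10s^2 + 58s + 136 = 0.
This factors further as (s^2 + 6s + 34)(s + 4) = 0.

s = -3 ± 5j, -3, -4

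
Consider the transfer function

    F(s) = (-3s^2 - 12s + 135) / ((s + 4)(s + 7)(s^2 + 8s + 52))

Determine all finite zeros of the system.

Set the numerator to zero: -3s^2 - 12s + 135 = 0, i.e. -3·(s^2 + 4s - 45) = 0.
Factoring: (s + 9)(s - 5) = 0.

s = -9, 5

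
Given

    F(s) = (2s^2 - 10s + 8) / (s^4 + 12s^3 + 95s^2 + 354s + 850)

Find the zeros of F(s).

s = 1, 4

Set the numerator to zero: 2s^2 - 10s + 8 = 0, i.e. 2·(s^2 - 5s + 4) = 0.
Factoring: (s - 1)(s - 4) = 0.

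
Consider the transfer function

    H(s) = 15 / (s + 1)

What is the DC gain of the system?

Set s = 0: H(0) = (15) / (1) = 15.

H(0) = 15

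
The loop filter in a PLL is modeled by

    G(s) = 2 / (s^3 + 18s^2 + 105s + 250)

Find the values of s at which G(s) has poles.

s = -10, -4 + 3j, -4 - 3j

The poles are the roots of the denominator s^3 + 18s^2 + 105s + 250 = 0.
Trying s = -10: the polynomial evaluates to 0, so (s + 10) is a factor.
Dividing out leaves s^2 + 8s + 25 = 0.
The quadratic formula then gives s = -4 ± 3j.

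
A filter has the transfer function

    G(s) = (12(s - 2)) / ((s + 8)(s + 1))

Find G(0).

G(0) = -3

At s = 0 each factor (s + a) contributes a and each (s^2 + bs + c) contributes c.
G(0) = 12·(-2) / ((8) · (1)) = -24/8 = -3.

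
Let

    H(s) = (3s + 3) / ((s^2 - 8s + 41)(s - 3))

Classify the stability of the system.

unstable

The poles can be read from the denominator factors: s = 4 + 5j, 4 - 5j, 3.
Since the pole(s) at s = 4 + 5j, 4 - 5j, 3 lie in the right half-plane, the system is unstable.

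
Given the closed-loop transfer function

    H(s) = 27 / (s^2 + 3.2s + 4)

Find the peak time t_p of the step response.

Comparing s^2 + 3.2s + 4 to s^2 + 2ζωₙs + ωₙ²: ωₙ = 2 rad/s and ζ = 3.2/(2·2) = 0.8.
ζωₙ = 3.2/2 = 1.6, so ω_d = ωₙ√(1−ζ²) = √(ωₙ² − (ζωₙ)²) = √(4 − 1.6²) = √1.44 = 1.200 rad/s.
t_p = π/ω_d = π/1.200 ≈ 2.618 s.

t_p ≈ 2.618 s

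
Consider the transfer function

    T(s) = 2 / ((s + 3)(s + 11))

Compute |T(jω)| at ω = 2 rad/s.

|T(j2)| ≈ 0.04961

Substitute s = j2: numerator = 2, denominator = 29 + j28.
|T(j2)| = |2| / |29 + j28| = 2 / 40.311 ≈ 0.04961.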